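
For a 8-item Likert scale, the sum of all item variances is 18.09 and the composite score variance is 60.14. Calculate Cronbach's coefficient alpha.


alpha = (k/(k-1)) * (1 - sum(si^2)/s_total^2)
= (8/7) * (1 - 18.09/60.14)
alpha = 0.7991

0.7991


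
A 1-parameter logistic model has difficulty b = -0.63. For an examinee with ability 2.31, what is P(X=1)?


theta - b = 2.31 - -0.63 = 2.94
exp(-(theta - b)) = exp(-2.94) = 0.0529
P = 1 / (1 + 0.0529)
P = 0.9498

0.9498


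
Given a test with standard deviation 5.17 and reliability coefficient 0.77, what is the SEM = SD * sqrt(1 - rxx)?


SEM = SD * sqrt(1 - rxx)
SEM = 5.17 * sqrt(1 - 0.77)
SEM = 5.17 * sqrt(0.23) = 5.17 * 0.479583
SEM = 2.4794

2.4794


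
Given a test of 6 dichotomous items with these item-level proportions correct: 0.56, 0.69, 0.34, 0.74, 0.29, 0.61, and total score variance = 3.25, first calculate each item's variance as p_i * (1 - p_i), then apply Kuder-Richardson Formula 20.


For each item, compute p_i * q_i:
  Item 1: 0.56 * 0.44 = 0.2464
  Item 2: 0.69 * 0.31 = 0.2139
  Item 3: 0.34 * 0.66 = 0.2244
  Item 4: 0.74 * 0.26 = 0.1924
  Item 5: 0.29 * 0.71 = 0.2059
  Item 6: 0.61 * 0.39 = 0.2379
Sum(p_i * q_i) = 0.2464 + 0.2139 + 0.2244 + 0.1924 + 0.2059 + 0.2379 = 1.3209
KR-20 = (k/(k-1)) * (1 - Sum(p_i*q_i) / Var_total)
= (6/5) * (1 - 1.3209/3.25)
= 1.2 * 0.5936
KR-20 = 0.7123

0.7123


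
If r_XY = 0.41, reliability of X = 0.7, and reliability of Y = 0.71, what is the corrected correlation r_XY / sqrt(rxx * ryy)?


r_corrected = rxy / sqrt(rxx * ryy)
= 0.41 / sqrt(0.7 * 0.71)
= 0.41 / sqrt(0.497)
= 0.41 / 0.704982
r_corrected = 0.5816

0.5816


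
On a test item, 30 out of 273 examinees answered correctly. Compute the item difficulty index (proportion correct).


Item difficulty p = number correct / total examinees
p = 30 / 273
p = 0.1099

0.1099


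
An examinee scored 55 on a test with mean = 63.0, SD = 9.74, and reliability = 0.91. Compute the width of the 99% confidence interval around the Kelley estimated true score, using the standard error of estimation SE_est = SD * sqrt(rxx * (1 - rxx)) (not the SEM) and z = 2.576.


True score estimate = 0.91*55 + 0.09*63.0 = 55.72
SE_est = SD * sqrt(rxx * (1 - rxx)) = 9.74 * sqrt(0.91 * 0.09) = 9.74 * sqrt(0.0819) = 2.78741
CI = T_est +/- z * SE_est, so width = 2 * z * SE_est = 2 * 2.576 * 2.78741
Width = 14.3607

14.3607


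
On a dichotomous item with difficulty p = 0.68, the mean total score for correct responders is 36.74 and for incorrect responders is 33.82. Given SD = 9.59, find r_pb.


q = 1 - p = 0.32
rpb = ((M1 - M0) / SD) * sqrt(p * q)
rpb = ((36.74 - 33.82) / 9.59) * sqrt(0.68 * 0.32)
rpb = 0.142

0.142


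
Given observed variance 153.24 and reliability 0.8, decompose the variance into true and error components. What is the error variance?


var_true = rxx * var_obs = 0.8 * 153.24 = 122.592
var_error = var_obs - var_true
var_error = 153.24 - 122.592
var_error = 30.648

30.648


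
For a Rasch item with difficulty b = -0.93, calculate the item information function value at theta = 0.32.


P = 1/(1+exp(-(0.32--0.93))) = 0.7773
I = P*(1-P) = 0.7773 * 0.2227
I = 0.1731

0.1731


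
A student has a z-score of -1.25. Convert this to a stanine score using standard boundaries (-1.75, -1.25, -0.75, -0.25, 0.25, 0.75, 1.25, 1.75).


Stanine boundaries: [-1.75, -1.25, -0.75, -0.25, 0.25, 0.75, 1.25, 1.75]
z = -1.25
Check each boundary:
  z >= -1.75 -> could be stanine 2
  z >= -1.25 -> could be stanine 3
  z < -0.75
  z < -0.25
  z < 0.25
  z < 0.75
  z < 1.25
  z < 1.75
Highest qualifying boundary gives stanine = 3

3


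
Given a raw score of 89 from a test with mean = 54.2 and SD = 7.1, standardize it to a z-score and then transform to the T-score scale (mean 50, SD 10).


z = (X - mean) / SD = (89 - 54.2) / 7.1
z = 34.8 / 7.1
z = 4.9014
T-score = T = 50 + 10z
Carry z at full precision (z = 34.8 / 7.1) into the conversion:
T-score = 50 + 10 * (34.8 / 7.1) = 50 + 348 / 7.1
T-score = 50 + 49.0141
T-score = 99.0141

99.0141


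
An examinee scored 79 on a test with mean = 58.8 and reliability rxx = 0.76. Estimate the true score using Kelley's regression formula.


T_est = rxx * X + (1 - rxx) * mean
T_est = 0.76 * 79 + 0.24 * 58.8
T_est = 60.04 + 14.112
T_est = 74.152

74.152


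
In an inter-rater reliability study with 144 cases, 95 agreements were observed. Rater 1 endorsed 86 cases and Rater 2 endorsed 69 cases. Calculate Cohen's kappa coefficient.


P_o = 95/144 = 0.659722
P_e = (86*69 + 58*75) / 20736 = 0.495949
kappa = (P_o - P_e) / (1 - P_e)
kappa = (0.659722 - 0.495949) / (1 - 0.495949)
kappa = 0.3249

0.3249


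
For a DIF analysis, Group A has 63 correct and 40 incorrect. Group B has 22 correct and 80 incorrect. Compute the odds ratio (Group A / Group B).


Odds_A = 63/40 = 1.575
Odds_B = 22/80 = 0.275
OR = Odds_A / Odds_B = 1.575 / 0.275
Exactly, OR = (63 * 80) / (40 * 22) = 5040 / 880
OR = 5.7273

5.7273


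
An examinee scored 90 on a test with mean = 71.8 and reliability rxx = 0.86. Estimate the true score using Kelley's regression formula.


T_est = rxx * X + (1 - rxx) * mean
T_est = 0.86 * 90 + 0.14 * 71.8
T_est = 77.4 + 10.052
T_est = 87.452

87.452


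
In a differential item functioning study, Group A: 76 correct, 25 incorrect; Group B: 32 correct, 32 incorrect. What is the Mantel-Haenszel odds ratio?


Odds_A = 76/25 = 3.04
Odds_B = 32/32 = 1.0
OR = Odds_A / Odds_B = 3.04 / 1.0
Exactly, OR = (76 * 32) / (25 * 32) = 2432 / 800
OR = 3.04

3.04


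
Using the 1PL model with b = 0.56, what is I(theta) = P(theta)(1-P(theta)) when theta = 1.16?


P = 1/(1+exp(-(1.16-0.56))) = 0.6457
I = P*(1-P) = 0.6457 * 0.3543
I = 0.2288

0.2288


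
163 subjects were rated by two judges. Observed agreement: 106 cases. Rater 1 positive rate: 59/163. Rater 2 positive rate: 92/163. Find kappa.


P_o = 106/163 = 0.650307
P_e = (59*92 + 104*71) / 26569 = 0.482216
kappa = (P_o - P_e) / (1 - P_e)
kappa = (0.650307 - 0.482216) / (1 - 0.482216)
kappa = 0.3246

0.3246


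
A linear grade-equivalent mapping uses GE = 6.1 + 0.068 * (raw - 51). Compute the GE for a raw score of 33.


raw - median = 33 - 51 = -18
slope * diff = 0.068 * -18 = -1.224
GE = 6.1 + -1.224
GE = 4.876

4.876


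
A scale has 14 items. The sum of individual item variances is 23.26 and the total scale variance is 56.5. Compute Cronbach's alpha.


alpha = (k/(k-1)) * (1 - sum(si^2)/s_total^2)
= (14/13) * (1 - 23.26/56.5)
alpha = 0.6336

0.6336


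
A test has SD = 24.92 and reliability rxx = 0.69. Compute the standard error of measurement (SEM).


SEM = SD * sqrt(1 - rxx)
SEM = 24.92 * sqrt(1 - 0.69)
SEM = 24.92 * sqrt(0.31) = 24.92 * 0.556776
SEM = 13.8749

13.8749


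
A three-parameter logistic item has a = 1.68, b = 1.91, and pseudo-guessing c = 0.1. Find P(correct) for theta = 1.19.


logit = 1.68*(1.19 - 1.91) = -1.2096
P* = 1/(1 + exp(--1.2096)) = 0.2298
P = 0.1 + (1 - 0.1) * 0.2298
P = 0.3068

0.3068


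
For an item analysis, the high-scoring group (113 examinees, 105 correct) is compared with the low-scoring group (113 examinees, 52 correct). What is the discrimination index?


p_upper = 105/113 = 0.9292
p_lower = 52/113 = 0.4602
D = 0.9292 - 0.4602 = 0.469

0.469


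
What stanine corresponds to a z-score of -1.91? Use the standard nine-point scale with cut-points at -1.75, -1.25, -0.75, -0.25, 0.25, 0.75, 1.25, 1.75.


Stanine boundaries: [-1.75, -1.25, -0.75, -0.25, 0.25, 0.75, 1.25, 1.75]
z = -1.91
Check each boundary:
  z < -1.75
  z < -1.25
  z < -0.75
  z < -0.25
  z < 0.25
  z < 0.75
  z < 1.25
  z < 1.75
Highest qualifying boundary gives stanine = 1

1


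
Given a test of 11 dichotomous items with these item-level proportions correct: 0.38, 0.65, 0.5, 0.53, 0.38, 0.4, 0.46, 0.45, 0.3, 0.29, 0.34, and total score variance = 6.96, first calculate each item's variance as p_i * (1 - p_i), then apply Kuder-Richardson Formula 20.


For each item, compute p_i * q_i:
  Item 1: 0.38 * 0.62 = 0.2356
  Item 2: 0.65 * 0.35 = 0.2275
  Item 3: 0.5 * 0.5 = 0.25
  Item 4: 0.53 * 0.47 = 0.2491
  Item 5: 0.38 * 0.62 = 0.2356
  Item 6: 0.4 * 0.6 = 0.24
  Item 7: 0.46 * 0.54 = 0.2484
  Item 8: 0.45 * 0.55 = 0.2475
  Item 9: 0.3 * 0.7 = 0.21
  Item 10: 0.29 * 0.71 = 0.2059
  Item 11: 0.34 * 0.66 = 0.2244
Sum(p_i * q_i) = 0.2356 + 0.2275 + 0.25 + 0.2491 + 0.2356 + 0.24 + 0.2484 + 0.2475 + 0.21 + 0.2059 + 0.2244 = 2.574
KR-20 = (k/(k-1)) * (1 - Sum(p_i*q_i) / Var_total)
= (11/10) * (1 - 2.574/6.96)
= 1.1 * 0.6302
KR-20 = 0.6932

0.6932


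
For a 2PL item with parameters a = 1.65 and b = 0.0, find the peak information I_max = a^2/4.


For 2PL, max info at theta = b = 0.0
I_max = a^2 / 4 = 1.65^2 / 4
= 2.7225 / 4
I_max = 0.6806

0.6806


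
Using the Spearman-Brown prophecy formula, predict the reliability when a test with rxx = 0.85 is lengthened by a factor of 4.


r_new = (n * rxx) / (1 + (n-1) * rxx)
r_new = (4 * 0.85) / (1 + 3 * 0.85)
r_new = 3.4 / 3.55
r_new = 0.9577

0.9577


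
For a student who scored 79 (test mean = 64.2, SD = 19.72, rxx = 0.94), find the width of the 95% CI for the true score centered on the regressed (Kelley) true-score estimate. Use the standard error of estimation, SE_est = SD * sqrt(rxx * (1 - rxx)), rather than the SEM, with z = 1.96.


True score estimate = 0.94*79 + 0.06*64.2 = 78.112
SE_est = SD * sqrt(rxx * (1 - rxx)) = 19.72 * sqrt(0.94 * 0.06) = 19.72 * sqrt(0.0564) = 4.683241
CI = T_est +/- z * SE_est, so width = 2 * z * SE_est = 2 * 1.96 * 4.683241
Width = 18.3583

18.3583


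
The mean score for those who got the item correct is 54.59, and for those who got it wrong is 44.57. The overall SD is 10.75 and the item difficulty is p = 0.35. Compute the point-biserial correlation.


q = 1 - p = 0.65
rpb = ((M1 - M0) / SD) * sqrt(p * q)
rpb = ((54.59 - 44.57) / 10.75) * sqrt(0.35 * 0.65)
rpb = 0.4446

0.4446


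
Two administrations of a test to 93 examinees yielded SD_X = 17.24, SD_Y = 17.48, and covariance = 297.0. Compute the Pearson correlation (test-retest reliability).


r = cov(X,Y) / (SD_X * SD_Y)
r = 297.0 / (17.24 * 17.48)
r = 297.0 / 301.3552
r = 0.9855

0.9855


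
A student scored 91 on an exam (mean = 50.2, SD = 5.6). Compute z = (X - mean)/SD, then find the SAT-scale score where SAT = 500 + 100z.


z = (X - mean) / SD = (91 - 50.2) / 5.6
z = 40.8 / 5.6
z = 7.2857
SAT-scale = SAT = 500 + 100z
Carry z at full precision (z = 40.8 / 5.6) into the conversion:
SAT-scale = 500 + 100 * (40.8 / 5.6) = 500 + 4080 / 5.6
SAT-scale = 500 + 728.5714
SAT-scale = 1228.5714

1228.5714


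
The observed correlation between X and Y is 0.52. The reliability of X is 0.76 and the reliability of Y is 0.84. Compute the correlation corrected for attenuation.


r_corrected = rxy / sqrt(rxx * ryy)
= 0.52 / sqrt(0.76 * 0.84)
= 0.52 / sqrt(0.6384)
= 0.52 / 0.798999
r_corrected = 0.6508

0.6508


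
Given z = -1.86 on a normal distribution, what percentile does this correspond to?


CDF(z) = 0.5 * (1 + erf(z/sqrt(2)))
erf(-1.3152) = -0.9371
CDF = 0.0314
Percentile rank = 0.0314 * 100 = 3.14

3.14


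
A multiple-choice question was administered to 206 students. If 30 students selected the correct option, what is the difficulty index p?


Item difficulty p = number correct / total examinees
p = 30 / 206
p = 0.1456

0.1456


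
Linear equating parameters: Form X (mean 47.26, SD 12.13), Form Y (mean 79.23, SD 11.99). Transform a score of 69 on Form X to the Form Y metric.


slope = SD_Y / SD_X = 11.99 / 12.13 ~ 0.9885
intercept = mean_Y - slope * mean_X = 79.23 - (11.99 / 12.13) * 47.26 ~ 32.5155
Y = slope * X + intercept. To avoid rounding drift from the rounded slope/intercept, evaluate the equivalent form Y = mean_Y + SD_Y * (X - mean_X) / SD_X at full precision:
Y = 79.23 + 11.99 * (69 - 47.26) / 12.13
Y = 79.23 + 11.99 * 21.74 / 12.13
Y = 79.23 + 260.6626 / 12.13
Y = 79.23 + 21.4891
Y = 100.7191

100.7191


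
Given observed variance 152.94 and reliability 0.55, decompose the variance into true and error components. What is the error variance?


var_true = rxx * var_obs = 0.55 * 152.94 = 84.117
var_error = var_obs - var_true
var_error = 152.94 - 84.117
var_error = 68.823

68.823


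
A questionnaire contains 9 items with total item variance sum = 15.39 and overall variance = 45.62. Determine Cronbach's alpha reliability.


alpha = (k/(k-1)) * (1 - sum(si^2)/s_total^2)
= (9/8) * (1 - 15.39/45.62)
alpha = 0.7455

0.7455


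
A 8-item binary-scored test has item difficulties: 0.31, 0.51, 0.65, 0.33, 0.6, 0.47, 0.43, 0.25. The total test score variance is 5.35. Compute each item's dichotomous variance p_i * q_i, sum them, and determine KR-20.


For each item, compute p_i * q_i:
  Item 1: 0.31 * 0.69 = 0.2139
  Item 2: 0.51 * 0.49 = 0.2499
  Item 3: 0.65 * 0.35 = 0.2275
  Item 4: 0.33 * 0.67 = 0.2211
  Item 5: 0.6 * 0.4 = 0.24
  Item 6: 0.47 * 0.53 = 0.2491
  Item 7: 0.43 * 0.57 = 0.2451
  Item 8: 0.25 * 0.75 = 0.1875
Sum(p_i * q_i) = 0.2139 + 0.2499 + 0.2275 + 0.2211 + 0.24 + 0.2491 + 0.2451 + 0.1875 = 1.8341
KR-20 = (k/(k-1)) * (1 - Sum(p_i*q_i) / Var_total)
= (8/7) * (1 - 1.8341/5.35)
= 1.1429 * 0.6572
KR-20 = 0.7511

0.7511


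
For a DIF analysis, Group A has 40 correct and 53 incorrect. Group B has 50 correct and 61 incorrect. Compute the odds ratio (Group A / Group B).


Odds_A = 40/53 = 0.7547
Odds_B = 50/61 = 0.8197
OR = Odds_A / Odds_B = 0.7547 / 0.8197
Exactly, OR = (40 * 61) / (53 * 50) = 2440 / 2650
OR = 0.9208

0.9208


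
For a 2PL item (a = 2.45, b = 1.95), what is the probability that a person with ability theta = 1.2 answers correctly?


a*(theta - b) = 2.45 * (1.2 - 1.95) = -1.8375
exp(--1.8375) = 6.2808
P = 1 / (1 + 6.2808)
P = 0.1373

0.1373


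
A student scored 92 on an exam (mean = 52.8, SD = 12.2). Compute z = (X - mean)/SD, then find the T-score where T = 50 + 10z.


z = (X - mean) / SD = (92 - 52.8) / 12.2
z = 39.2 / 12.2
z = 3.2131
T-score = T = 50 + 10z
Carry z at full precision (z = 39.2 / 12.2) into the conversion:
T-score = 50 + 10 * (39.2 / 12.2) = 50 + 392 / 12.2
T-score = 50 + 32.1311
T-score = 82.1311

82.1311


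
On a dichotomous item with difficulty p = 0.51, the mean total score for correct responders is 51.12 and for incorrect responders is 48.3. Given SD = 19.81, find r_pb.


q = 1 - p = 0.49
rpb = ((M1 - M0) / SD) * sqrt(p * q)
rpb = ((51.12 - 48.3) / 19.81) * sqrt(0.51 * 0.49)
rpb = 0.0712

0.0712


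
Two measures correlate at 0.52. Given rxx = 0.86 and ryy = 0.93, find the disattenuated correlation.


r_corrected = rxy / sqrt(rxx * ryy)
= 0.52 / sqrt(0.86 * 0.93)
= 0.52 / sqrt(0.7998)
= 0.52 / 0.894315
r_corrected = 0.5815

0.5815


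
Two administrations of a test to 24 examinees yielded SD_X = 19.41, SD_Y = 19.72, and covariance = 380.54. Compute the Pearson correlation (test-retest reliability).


r = cov(X,Y) / (SD_X * SD_Y)
r = 380.54 / (19.41 * 19.72)
r = 380.54 / 382.7652
r = 0.9942

0.9942


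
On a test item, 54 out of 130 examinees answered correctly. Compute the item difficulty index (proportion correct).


Item difficulty p = number correct / total examinees
p = 54 / 130
p = 0.4154

0.4154


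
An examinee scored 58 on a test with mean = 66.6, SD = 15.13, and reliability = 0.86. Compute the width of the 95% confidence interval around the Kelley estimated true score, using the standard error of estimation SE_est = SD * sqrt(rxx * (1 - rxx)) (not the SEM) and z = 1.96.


True score estimate = 0.86*58 + 0.14*66.6 = 59.204
SE_est = SD * sqrt(rxx * (1 - rxx)) = 15.13 * sqrt(0.86 * 0.14) = 15.13 * sqrt(0.1204) = 5.249914
CI = T_est +/- z * SE_est, so width = 2 * z * SE_est = 2 * 1.96 * 5.249914
Width = 20.5797

20.5797


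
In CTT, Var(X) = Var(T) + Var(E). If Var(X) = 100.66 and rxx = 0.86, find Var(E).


var_true = rxx * var_obs = 0.86 * 100.66 = 86.5676
var_error = var_obs - var_true
var_error = 100.66 - 86.5676
var_error = 14.0924

14.0924


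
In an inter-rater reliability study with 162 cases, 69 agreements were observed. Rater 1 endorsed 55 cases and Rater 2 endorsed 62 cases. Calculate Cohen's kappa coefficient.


P_o = 69/162 = 0.425926
P_e = (55*62 + 107*100) / 26244 = 0.537647
kappa = (P_o - P_e) / (1 - P_e)
kappa = (0.425926 - 0.537647) / (1 - 0.537647)
kappa = -0.2416

-0.2416


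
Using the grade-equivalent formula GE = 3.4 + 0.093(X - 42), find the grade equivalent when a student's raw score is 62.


raw - median = 62 - 42 = 20
slope * diff = 0.093 * 20 = 1.86
GE = 3.4 + 1.86
GE = 5.26

5.26


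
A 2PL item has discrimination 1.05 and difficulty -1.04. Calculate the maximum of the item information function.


For 2PL, max info at theta = b = -1.04
I_max = a^2 / 4 = 1.05^2 / 4
= 1.1025 / 4
I_max = 0.2756

0.2756


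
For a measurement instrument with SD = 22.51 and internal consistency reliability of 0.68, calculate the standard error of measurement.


SEM = SD * sqrt(1 - rxx)
SEM = 22.51 * sqrt(1 - 0.68)
SEM = 22.51 * sqrt(0.32) = 22.51 * 0.565685
SEM = 12.7336

12.7336


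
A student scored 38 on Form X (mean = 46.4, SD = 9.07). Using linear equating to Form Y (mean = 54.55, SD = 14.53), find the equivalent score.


slope = SD_Y / SD_X = 14.53 / 9.07 ~ 1.602
intercept = mean_Y - slope * mean_X = 54.55 - (14.53 / 9.07) * 46.4 ~ -19.7821
Y = slope * X + intercept. To avoid rounding drift from the rounded slope/intercept, evaluate the equivalent form Y = mean_Y + SD_Y * (X - mean_X) / SD_X at full precision:
Y = 54.55 + 14.53 * (38 - 46.4) / 9.07
Y = 54.55 - 14.53 * 8.4 / 9.07
Y = 54.55 - 122.052 / 9.07
Y = 54.55 - 13.4567
Y = 41.0933

41.0933


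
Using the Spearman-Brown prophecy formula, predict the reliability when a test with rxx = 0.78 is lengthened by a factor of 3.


r_new = (n * rxx) / (1 + (n-1) * rxx)
r_new = (3 * 0.78) / (1 + 2 * 0.78)
r_new = 2.34 / 2.56
r_new = 0.9141

0.9141


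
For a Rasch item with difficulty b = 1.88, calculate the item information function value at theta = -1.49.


P = 1/(1+exp(-(-1.49-1.88))) = 0.0332
I = P*(1-P) = 0.0332 * 0.9668
I = 0.0321

0.0321


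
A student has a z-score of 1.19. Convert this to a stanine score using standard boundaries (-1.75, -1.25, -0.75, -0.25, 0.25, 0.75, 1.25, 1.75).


Stanine boundaries: [-1.75, -1.25, -0.75, -0.25, 0.25, 0.75, 1.25, 1.75]
z = 1.19
Check each boundary:
  z >= -1.75 -> could be stanine 2
  z >= -1.25 -> could be stanine 3
  z >= -0.75 -> could be stanine 4
  z >= -0.25 -> could be stanine 5
  z >= 0.25 -> could be stanine 6
  z >= 0.75 -> could be stanine 7
  z < 1.25
  z < 1.75
Highest qualifying boundary gives stanine = 7

7


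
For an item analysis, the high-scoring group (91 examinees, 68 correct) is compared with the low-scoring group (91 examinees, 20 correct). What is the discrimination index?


p_upper = 68/91 = 0.7473
p_lower = 20/91 = 0.2198
D = 0.7473 - 0.2198 = 0.5275

0.5275


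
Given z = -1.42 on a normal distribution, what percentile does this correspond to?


CDF(z) = 0.5 * (1 + erf(z/sqrt(2)))
erf(-1.0041) = -0.8444
CDF = 0.0778
Percentile rank = 0.0778 * 100 = 7.78

7.78


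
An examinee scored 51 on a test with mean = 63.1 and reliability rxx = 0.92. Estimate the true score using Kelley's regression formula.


T_est = rxx * X + (1 - rxx) * mean
T_est = 0.92 * 51 + 0.08 * 63.1
T_est = 46.92 + 5.048
T_est = 51.968

51.968


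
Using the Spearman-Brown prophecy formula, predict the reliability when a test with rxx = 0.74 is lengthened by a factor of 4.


r_new = (n * rxx) / (1 + (n-1) * rxx)
r_new = (4 * 0.74) / (1 + 3 * 0.74)
r_new = 2.96 / 3.22
r_new = 0.9193

0.9193


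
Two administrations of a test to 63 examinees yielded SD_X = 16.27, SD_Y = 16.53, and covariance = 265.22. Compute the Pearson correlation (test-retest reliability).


r = cov(X,Y) / (SD_X * SD_Y)
r = 265.22 / (16.27 * 16.53)
r = 265.22 / 268.9431
r = 0.9862

0.9862


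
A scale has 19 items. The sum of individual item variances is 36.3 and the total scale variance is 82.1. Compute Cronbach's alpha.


alpha = (k/(k-1)) * (1 - sum(si^2)/s_total^2)
= (19/18) * (1 - 36.3/82.1)
alpha = 0.5888

0.5888


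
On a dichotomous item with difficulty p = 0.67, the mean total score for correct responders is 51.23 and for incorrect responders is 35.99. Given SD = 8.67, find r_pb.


q = 1 - p = 0.33
rpb = ((M1 - M0) / SD) * sqrt(p * q)
rpb = ((51.23 - 35.99) / 8.67) * sqrt(0.67 * 0.33)
rpb = 0.8265

0.8265


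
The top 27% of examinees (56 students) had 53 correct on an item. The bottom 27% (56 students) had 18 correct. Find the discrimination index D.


p_upper = 53/56 = 0.9464
p_lower = 18/56 = 0.3214
D = 0.9464 - 0.3214 = 0.625

0.625


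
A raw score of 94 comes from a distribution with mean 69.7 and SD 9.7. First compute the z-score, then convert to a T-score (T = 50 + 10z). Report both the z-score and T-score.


z = (X - mean) / SD = (94 - 69.7) / 9.7
z = 24.3 / 9.7
z = 2.5052
T-score = T = 50 + 10z
Carry z at full precision (z = 24.3 / 9.7) into the conversion:
T-score = 50 + 10 * (24.3 / 9.7) = 50 + 243 / 9.7
T-score = 50 + 25.0515
T-score = 75.0515

75.0515


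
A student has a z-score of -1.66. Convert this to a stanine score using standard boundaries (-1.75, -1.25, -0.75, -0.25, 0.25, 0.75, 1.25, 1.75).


Stanine boundaries: [-1.75, -1.25, -0.75, -0.25, 0.25, 0.75, 1.25, 1.75]
z = -1.66
Check each boundary:
  z >= -1.75 -> could be stanine 2
  z < -1.25
  z < -0.75
  z < -0.25
  z < 0.25
  z < 0.75
  z < 1.25
  z < 1.75
Highest qualifying boundary gives stanine = 2

2


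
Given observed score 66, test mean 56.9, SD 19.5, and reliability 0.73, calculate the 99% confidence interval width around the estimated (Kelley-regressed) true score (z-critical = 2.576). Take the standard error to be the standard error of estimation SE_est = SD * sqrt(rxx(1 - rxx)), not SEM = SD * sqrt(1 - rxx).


True score estimate = 0.73*66 + 0.27*56.9 = 63.543
SE_est = SD * sqrt(rxx * (1 - rxx)) = 19.5 * sqrt(0.73 * 0.27) = 19.5 * sqrt(0.1971) = 8.657209
CI = T_est +/- z * SE_est, so width = 2 * z * SE_est = 2 * 2.576 * 8.657209
Width = 44.6019

44.6019


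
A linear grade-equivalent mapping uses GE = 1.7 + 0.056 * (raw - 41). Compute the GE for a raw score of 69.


raw - median = 69 - 41 = 28
slope * diff = 0.056 * 28 = 1.568
GE = 1.7 + 1.568
GE = 3.268

3.268


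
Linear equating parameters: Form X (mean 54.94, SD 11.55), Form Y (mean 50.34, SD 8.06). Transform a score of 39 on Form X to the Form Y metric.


slope = SD_Y / SD_X = 8.06 / 11.55 ~ 0.6978
intercept = mean_Y - slope * mean_X = 50.34 - (8.06 / 11.55) * 54.94 ~ 12.0009
Y = slope * X + intercept. To avoid rounding drift from the rounded slope/intercept, evaluate the equivalent form Y = mean_Y + SD_Y * (X - mean_X) / SD_X at full precision:
Y = 50.34 + 8.06 * (39 - 54.94) / 11.55
Y = 50.34 - 8.06 * 15.94 / 11.55
Y = 50.34 - 128.4764 / 11.55
Y = 50.34 - 11.1235
Y = 39.2165

39.2165


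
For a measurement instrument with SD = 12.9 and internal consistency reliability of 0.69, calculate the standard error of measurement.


SEM = SD * sqrt(1 - rxx)
SEM = 12.9 * sqrt(1 - 0.69)
SEM = 12.9 * sqrt(0.31) = 12.9 * 0.556776
SEM = 7.1824

7.1824


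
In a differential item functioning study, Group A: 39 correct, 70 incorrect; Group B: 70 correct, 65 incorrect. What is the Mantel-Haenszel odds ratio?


Odds_A = 39/70 = 0.5571
Odds_B = 70/65 = 1.0769
OR = Odds_A / Odds_B = 0.5571 / 1.0769
Exactly, OR = (39 * 65) / (70 * 70) = 2535 / 4900
OR = 0.5173

0.5173


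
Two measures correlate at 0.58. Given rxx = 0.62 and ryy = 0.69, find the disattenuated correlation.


r_corrected = rxy / sqrt(rxx * ryy)
= 0.58 / sqrt(0.62 * 0.69)
= 0.58 / sqrt(0.4278)
= 0.58 / 0.654064
r_corrected = 0.8868

0.8868


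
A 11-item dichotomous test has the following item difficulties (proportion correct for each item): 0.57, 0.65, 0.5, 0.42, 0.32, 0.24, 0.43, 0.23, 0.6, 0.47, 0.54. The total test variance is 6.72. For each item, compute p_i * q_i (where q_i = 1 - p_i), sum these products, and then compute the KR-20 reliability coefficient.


For each item, compute p_i * q_i:
  Item 1: 0.57 * 0.43 = 0.2451
  Item 2: 0.65 * 0.35 = 0.2275
  Item 3: 0.5 * 0.5 = 0.25
  Item 4: 0.42 * 0.58 = 0.2436
  Item 5: 0.32 * 0.68 = 0.2176
  Item 6: 0.24 * 0.76 = 0.1824
  Item 7: 0.43 * 0.57 = 0.2451
  Item 8: 0.23 * 0.77 = 0.1771
  Item 9: 0.6 * 0.4 = 0.24
  Item 10: 0.47 * 0.53 = 0.2491
  Item 11: 0.54 * 0.46 = 0.2484
Sum(p_i * q_i) = 0.2451 + 0.2275 + 0.25 + 0.2436 + 0.2176 + 0.1824 + 0.2451 + 0.1771 + 0.24 + 0.2491 + 0.2484 = 2.5259
KR-20 = (k/(k-1)) * (1 - Sum(p_i*q_i) / Var_total)
= (11/10) * (1 - 2.5259/6.72)
= 1.1 * 0.6241
KR-20 = 0.6865

0.6865


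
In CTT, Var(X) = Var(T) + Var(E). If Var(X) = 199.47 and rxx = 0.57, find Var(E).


var_true = rxx * var_obs = 0.57 * 199.47 = 113.6979
var_error = var_obs - var_true
var_error = 199.47 - 113.6979
var_error = 85.7721

85.7721


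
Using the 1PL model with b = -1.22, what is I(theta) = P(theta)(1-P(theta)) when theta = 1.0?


P = 1/(1+exp(-(1.0--1.22))) = 0.902
I = P*(1-P) = 0.902 * 0.098
I = 0.0884

0.0884


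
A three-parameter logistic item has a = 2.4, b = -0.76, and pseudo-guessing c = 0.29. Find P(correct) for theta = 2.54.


logit = 2.4*(2.54 - -0.76) = 7.92
P* = 1/(1 + exp(-7.92)) = 0.9996
P = 0.29 + (1 - 0.29) * 0.9996
P = 0.9997

0.9997


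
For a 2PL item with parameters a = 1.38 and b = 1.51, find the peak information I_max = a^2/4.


For 2PL, max info at theta = b = 1.51
I_max = a^2 / 4 = 1.38^2 / 4
= 1.9044 / 4
I_max = 0.4761

0.4761


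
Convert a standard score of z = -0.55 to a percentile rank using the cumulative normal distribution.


CDF(z) = 0.5 * (1 + erf(z/sqrt(2)))
erf(-0.3889) = -0.4177
CDF = 0.2912
Percentile rank = 0.2912 * 100 = 29.12

29.12


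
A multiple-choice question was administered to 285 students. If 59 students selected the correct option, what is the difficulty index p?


Item difficulty p = number correct / total examinees
p = 59 / 285
p = 0.207

0.207


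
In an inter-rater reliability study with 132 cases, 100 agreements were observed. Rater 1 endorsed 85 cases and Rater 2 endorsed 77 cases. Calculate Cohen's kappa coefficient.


P_o = 100/132 = 0.757576
P_e = (85*77 + 47*55) / 17424 = 0.52399
kappa = (P_o - P_e) / (1 - P_e)
kappa = (0.757576 - 0.52399) / (1 - 0.52399)
kappa = 0.4907

0.4907


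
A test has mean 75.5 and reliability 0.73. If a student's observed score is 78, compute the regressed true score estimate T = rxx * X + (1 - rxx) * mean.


T_est = rxx * X + (1 - rxx) * mean
T_est = 0.73 * 78 + 0.27 * 75.5
T_est = 56.94 + 20.385
T_est = 77.325

77.325


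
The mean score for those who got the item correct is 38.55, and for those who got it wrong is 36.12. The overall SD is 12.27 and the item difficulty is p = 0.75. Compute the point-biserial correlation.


q = 1 - p = 0.25
rpb = ((M1 - M0) / SD) * sqrt(p * q)
rpb = ((38.55 - 36.12) / 12.27) * sqrt(0.75 * 0.25)
rpb = 0.0858

0.0858


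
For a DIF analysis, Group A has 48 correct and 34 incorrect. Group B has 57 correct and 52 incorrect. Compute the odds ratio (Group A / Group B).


Odds_A = 48/34 = 1.4118
Odds_B = 57/52 = 1.0962
OR = Odds_A / Odds_B = 1.4118 / 1.0962
Exactly, OR = (48 * 52) / (34 * 57) = 2496 / 1938
OR = 1.2879

1.2879


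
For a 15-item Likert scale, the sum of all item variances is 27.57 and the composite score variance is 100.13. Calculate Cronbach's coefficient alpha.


alpha = (k/(k-1)) * (1 - sum(si^2)/s_total^2)
= (15/14) * (1 - 27.57/100.13)
alpha = 0.7764

0.7764


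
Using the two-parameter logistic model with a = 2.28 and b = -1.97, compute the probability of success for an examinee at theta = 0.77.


a*(theta - b) = 2.28 * (0.77 - -1.97) = 6.2472
exp(-6.2472) = 0.0019
P = 1 / (1 + 0.0019)
P = 0.9981

0.9981


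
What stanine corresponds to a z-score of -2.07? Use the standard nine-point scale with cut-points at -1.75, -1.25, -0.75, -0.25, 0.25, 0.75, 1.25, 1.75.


Stanine boundaries: [-1.75, -1.25, -0.75, -0.25, 0.25, 0.75, 1.25, 1.75]
z = -2.07
Check each boundary:
  z < -1.75
  z < -1.25
  z < -0.75
  z < -0.25
  z < 0.25
  z < 0.75
  z < 1.25
  z < 1.75
Highest qualifying boundary gives stanine = 1

1


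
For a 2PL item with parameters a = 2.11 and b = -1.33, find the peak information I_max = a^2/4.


For 2PL, max info at theta = b = -1.33
I_max = a^2 / 4 = 2.11^2 / 4
= 4.4521 / 4
I_max = 1.113

1.113


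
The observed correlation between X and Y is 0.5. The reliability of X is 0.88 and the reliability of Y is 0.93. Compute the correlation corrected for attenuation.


r_corrected = rxy / sqrt(rxx * ryy)
= 0.5 / sqrt(0.88 * 0.93)
= 0.5 / sqrt(0.8184)
= 0.5 / 0.904655
r_corrected = 0.5527

0.5527


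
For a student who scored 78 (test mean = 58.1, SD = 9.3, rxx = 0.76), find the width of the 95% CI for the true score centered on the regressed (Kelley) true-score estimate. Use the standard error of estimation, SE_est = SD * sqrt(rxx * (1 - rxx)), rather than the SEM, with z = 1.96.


True score estimate = 0.76*78 + 0.24*58.1 = 73.224
SE_est = SD * sqrt(rxx * (1 - rxx)) = 9.3 * sqrt(0.76 * 0.24) = 9.3 * sqrt(0.1824) = 3.971873
CI = T_est +/- z * SE_est, so width = 2 * z * SE_est = 2 * 1.96 * 3.971873
Width = 15.5697

15.5697


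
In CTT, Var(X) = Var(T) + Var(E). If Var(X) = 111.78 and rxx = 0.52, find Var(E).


var_true = rxx * var_obs = 0.52 * 111.78 = 58.1256
var_error = var_obs - var_true
var_error = 111.78 - 58.1256
var_error = 53.6544

53.6544


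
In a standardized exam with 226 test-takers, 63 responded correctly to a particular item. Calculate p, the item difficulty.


Item difficulty p = number correct / total examinees
p = 63 / 226
p = 0.2788

0.2788


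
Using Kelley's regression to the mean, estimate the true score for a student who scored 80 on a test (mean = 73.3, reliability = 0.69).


T_est = rxx * X + (1 - rxx) * mean
T_est = 0.69 * 80 + 0.31 * 73.3
T_est = 55.2 + 22.723
T_est = 77.923

77.923


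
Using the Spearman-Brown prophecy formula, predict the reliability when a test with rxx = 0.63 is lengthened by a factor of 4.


r_new = (n * rxx) / (1 + (n-1) * rxx)
r_new = (4 * 0.63) / (1 + 3 * 0.63)
r_new = 2.52 / 2.89
r_new = 0.872

0.872


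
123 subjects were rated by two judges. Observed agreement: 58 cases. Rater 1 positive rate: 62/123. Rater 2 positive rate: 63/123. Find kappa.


P_o = 58/123 = 0.471545
P_e = (62*63 + 61*60) / 15129 = 0.500099
kappa = (P_o - P_e) / (1 - P_e)
kappa = (0.471545 - 0.500099) / (1 - 0.500099)
kappa = -0.0571

-0.0571


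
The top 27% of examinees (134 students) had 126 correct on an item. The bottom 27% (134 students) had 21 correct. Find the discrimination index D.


p_upper = 126/134 = 0.9403
p_lower = 21/134 = 0.1567
D = 0.9403 - 0.1567 = 0.7836

0.7836


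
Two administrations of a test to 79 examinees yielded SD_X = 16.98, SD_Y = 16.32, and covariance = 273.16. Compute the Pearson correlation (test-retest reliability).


r = cov(X,Y) / (SD_X * SD_Y)
r = 273.16 / (16.98 * 16.32)
r = 273.16 / 277.1136
r = 0.9857

0.9857


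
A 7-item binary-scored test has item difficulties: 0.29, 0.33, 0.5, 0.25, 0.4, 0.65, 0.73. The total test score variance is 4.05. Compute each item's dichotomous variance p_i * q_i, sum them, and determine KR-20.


For each item, compute p_i * q_i:
  Item 1: 0.29 * 0.71 = 0.2059
  Item 2: 0.33 * 0.67 = 0.2211
  Item 3: 0.5 * 0.5 = 0.25
  Item 4: 0.25 * 0.75 = 0.1875
  Item 5: 0.4 * 0.6 = 0.24
  Item 6: 0.65 * 0.35 = 0.2275
  Item 7: 0.73 * 0.27 = 0.1971
Sum(p_i * q_i) = 0.2059 + 0.2211 + 0.25 + 0.1875 + 0.24 + 0.2275 + 0.1971 = 1.5291
KR-20 = (k/(k-1)) * (1 - Sum(p_i*q_i) / Var_total)
= (7/6) * (1 - 1.5291/4.05)
= 1.1667 * 0.6224
KR-20 = 0.7262

0.7262


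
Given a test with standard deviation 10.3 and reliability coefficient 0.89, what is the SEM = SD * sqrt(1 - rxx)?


SEM = SD * sqrt(1 - rxx)
SEM = 10.3 * sqrt(1 - 0.89)
SEM = 10.3 * sqrt(0.11) = 10.3 * 0.331662
SEM = 3.4161

3.4161


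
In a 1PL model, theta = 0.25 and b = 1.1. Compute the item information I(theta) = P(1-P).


P = 1/(1+exp(-(0.25-1.1))) = 0.2994
I = P*(1-P) = 0.2994 * 0.7006
I = 0.2098

0.2098


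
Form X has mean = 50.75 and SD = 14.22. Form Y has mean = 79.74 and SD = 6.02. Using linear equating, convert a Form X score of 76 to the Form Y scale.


slope = SD_Y / SD_X = 6.02 / 14.22 ~ 0.4233
intercept = mean_Y - slope * mean_X = 79.74 - (6.02 / 14.22) * 50.75 ~ 58.2551
Y = slope * X + intercept. To avoid rounding drift from the rounded slope/intercept, evaluate the equivalent form Y = mean_Y + SD_Y * (X - mean_X) / SD_X at full precision:
Y = 79.74 + 6.02 * (76 - 50.75) / 14.22
Y = 79.74 + 6.02 * 25.25 / 14.22
Y = 79.74 + 152.005 / 14.22
Y = 79.74 + 10.6895
Y = 90.4295

90.4295


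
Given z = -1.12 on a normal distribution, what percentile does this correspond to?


CDF(z) = 0.5 * (1 + erf(z/sqrt(2)))
erf(-0.792) = -0.7373
CDF = 0.1314
Percentile rank = 0.1314 * 100 = 13.14

13.14


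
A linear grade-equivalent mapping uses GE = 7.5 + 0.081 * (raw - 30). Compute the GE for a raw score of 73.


raw - median = 73 - 30 = 43
slope * diff = 0.081 * 43 = 3.483
GE = 7.5 + 3.483
GE = 10.983

10.983


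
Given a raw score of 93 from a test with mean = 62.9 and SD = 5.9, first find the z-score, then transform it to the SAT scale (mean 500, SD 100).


z = (X - mean) / SD = (93 - 62.9) / 5.9
z = 30.1 / 5.9
z = 5.1017
SAT-scale = SAT = 500 + 100z
Carry z at full precision (z = 30.1 / 5.9) into the conversion:
SAT-scale = 500 + 100 * (30.1 / 5.9) = 500 + 3010 / 5.9
SAT-scale = 500 + 510.1695
SAT-scale = 1010.1695

1010.1695


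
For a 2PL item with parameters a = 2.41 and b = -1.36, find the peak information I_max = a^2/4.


For 2PL, max info at theta = b = -1.36
I_max = a^2 / 4 = 2.41^2 / 4
= 5.8081 / 4
I_max = 1.452

1.452


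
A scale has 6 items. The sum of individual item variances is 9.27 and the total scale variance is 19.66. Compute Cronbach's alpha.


alpha = (k/(k-1)) * (1 - sum(si^2)/s_total^2)
= (6/5) * (1 - 9.27/19.66)
alpha = 0.6342

0.6342


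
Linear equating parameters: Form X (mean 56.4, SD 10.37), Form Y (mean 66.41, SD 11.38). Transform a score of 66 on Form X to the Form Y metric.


slope = SD_Y / SD_X = 11.38 / 10.37 ~ 1.0974
intercept = mean_Y - slope * mean_X = 66.41 - (11.38 / 10.37) * 56.4 ~ 4.5168
Y = slope * X + intercept. To avoid rounding drift from the rounded slope/intercept, evaluate the equivalent form Y = mean_Y + SD_Y * (X - mean_X) / SD_X at full precision:
Y = 66.41 + 11.38 * (66 - 56.4) / 10.37
Y = 66.41 + 11.38 * 9.6 / 10.37
Y = 66.41 + 109.248 / 10.37
Y = 66.41 + 10.535
Y = 76.945

76.945


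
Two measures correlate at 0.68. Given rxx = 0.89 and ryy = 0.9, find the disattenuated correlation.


r_corrected = rxy / sqrt(rxx * ryy)
= 0.68 / sqrt(0.89 * 0.9)
= 0.68 / sqrt(0.801)
= 0.68 / 0.894986
r_corrected = 0.7598

0.7598


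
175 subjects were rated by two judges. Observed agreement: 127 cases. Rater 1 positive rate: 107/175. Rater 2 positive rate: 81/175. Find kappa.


P_o = 127/175 = 0.725714
P_e = (107*81 + 68*94) / 30625 = 0.491722
kappa = (P_o - P_e) / (1 - P_e)
kappa = (0.725714 - 0.491722) / (1 - 0.491722)
kappa = 0.4604

0.4604


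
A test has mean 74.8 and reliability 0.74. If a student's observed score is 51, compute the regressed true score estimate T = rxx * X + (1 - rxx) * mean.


T_est = rxx * X + (1 - rxx) * mean
T_est = 0.74 * 51 + 0.26 * 74.8
T_est = 37.74 + 19.448
T_est = 57.188

57.188


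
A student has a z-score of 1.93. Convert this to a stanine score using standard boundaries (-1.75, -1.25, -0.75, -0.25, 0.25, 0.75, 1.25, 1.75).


Stanine boundaries: [-1.75, -1.25, -0.75, -0.25, 0.25, 0.75, 1.25, 1.75]
z = 1.93
Check each boundary:
  z >= -1.75 -> could be stanine 2
  z >= -1.25 -> could be stanine 3
  z >= -0.75 -> could be stanine 4
  z >= -0.25 -> could be stanine 5
  z >= 0.25 -> could be stanine 6
  z >= 0.75 -> could be stanine 7
  z >= 1.25 -> could be stanine 8
  z >= 1.75 -> could be stanine 9
Highest qualifying boundary gives stanine = 9

9


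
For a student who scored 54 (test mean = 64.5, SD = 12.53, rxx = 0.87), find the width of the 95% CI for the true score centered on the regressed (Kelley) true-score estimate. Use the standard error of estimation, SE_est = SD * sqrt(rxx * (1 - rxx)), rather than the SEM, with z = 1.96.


True score estimate = 0.87*54 + 0.13*64.5 = 55.365
SE_est = SD * sqrt(rxx * (1 - rxx)) = 12.53 * sqrt(0.87 * 0.13) = 12.53 * sqrt(0.1131) = 4.213882
CI = T_est +/- z * SE_est, so width = 2 * z * SE_est = 2 * 1.96 * 4.213882
Width = 16.5184

16.5184


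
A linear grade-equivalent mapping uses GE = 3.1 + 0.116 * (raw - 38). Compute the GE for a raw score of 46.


raw - median = 46 - 38 = 8
slope * diff = 0.116 * 8 = 0.928
GE = 3.1 + 0.928
GE = 4.028

4.028


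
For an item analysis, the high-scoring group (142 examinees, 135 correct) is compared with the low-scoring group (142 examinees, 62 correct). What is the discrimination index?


p_upper = 135/142 = 0.9507
p_lower = 62/142 = 0.4366
D = 0.9507 - 0.4366 = 0.5141

0.5141


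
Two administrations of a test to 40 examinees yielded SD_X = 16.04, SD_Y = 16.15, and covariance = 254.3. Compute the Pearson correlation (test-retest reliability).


r = cov(X,Y) / (SD_X * SD_Y)
r = 254.3 / (16.04 * 16.15)
r = 254.3 / 259.046
r = 0.9817

0.9817


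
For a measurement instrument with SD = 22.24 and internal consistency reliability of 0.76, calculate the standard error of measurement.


SEM = SD * sqrt(1 - rxx)
SEM = 22.24 * sqrt(1 - 0.76)
SEM = 22.24 * sqrt(0.24) = 22.24 * 0.489898
SEM = 10.8953

10.8953


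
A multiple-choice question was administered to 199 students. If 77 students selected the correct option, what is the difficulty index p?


Item difficulty p = number correct / total examinees
p = 77 / 199
p = 0.3869

0.3869


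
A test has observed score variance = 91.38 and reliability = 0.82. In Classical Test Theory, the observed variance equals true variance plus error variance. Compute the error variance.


var_true = rxx * var_obs = 0.82 * 91.38 = 74.9316
var_error = var_obs - var_true
var_error = 91.38 - 74.9316
var_error = 16.4484

16.4484


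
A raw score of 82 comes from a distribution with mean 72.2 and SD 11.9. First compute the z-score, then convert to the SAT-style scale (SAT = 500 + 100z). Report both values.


z = (X - mean) / SD = (82 - 72.2) / 11.9
z = 9.8 / 11.9
z = 0.8235
SAT-scale = SAT = 500 + 100z
Carry z at full precision (z = 9.8 / 11.9) into the conversion:
SAT-scale = 500 + 100 * (9.8 / 11.9) = 500 + 980 / 11.9
SAT-scale = 500 + 82.3529
SAT-scale = 582.3529

582.3529


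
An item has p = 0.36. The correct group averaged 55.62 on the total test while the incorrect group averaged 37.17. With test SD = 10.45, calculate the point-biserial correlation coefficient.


q = 1 - p = 0.64
rpb = ((M1 - M0) / SD) * sqrt(p * q)
rpb = ((55.62 - 37.17) / 10.45) * sqrt(0.36 * 0.64)
rpb = 0.8475

0.8475


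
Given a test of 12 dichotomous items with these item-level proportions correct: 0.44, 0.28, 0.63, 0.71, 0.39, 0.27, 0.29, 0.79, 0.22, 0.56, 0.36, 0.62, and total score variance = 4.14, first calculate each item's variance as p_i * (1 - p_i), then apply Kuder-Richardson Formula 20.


For each item, compute p_i * q_i:
  Item 1: 0.44 * 0.56 = 0.2464
  Item 2: 0.28 * 0.72 = 0.2016
  Item 3: 0.63 * 0.37 = 0.2331
  Item 4: 0.71 * 0.29 = 0.2059
  Item 5: 0.39 * 0.61 = 0.2379
  Item 6: 0.27 * 0.73 = 0.1971
  Item 7: 0.29 * 0.71 = 0.2059
  Item 8: 0.79 * 0.21 = 0.1659
  Item 9: 0.22 * 0.78 = 0.1716
  Item 10: 0.56 * 0.44 = 0.2464
  Item 11: 0.36 * 0.64 = 0.2304
  Item 12: 0.62 * 0.38 = 0.2356
Sum(p_i * q_i) = 0.2464 + 0.2016 + 0.2331 + 0.2059 + 0.2379 + 0.1971 + 0.2059 + 0.1659 + 0.1716 + 0.2464 + 0.2304 + 0.2356 = 2.5778
KR-20 = (k/(k-1)) * (1 - Sum(p_i*q_i) / Var_total)
= (12/11) * (1 - 2.5778/4.14)
= 1.0909 * 0.3773
KR-20 = 0.4116

0.4116
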